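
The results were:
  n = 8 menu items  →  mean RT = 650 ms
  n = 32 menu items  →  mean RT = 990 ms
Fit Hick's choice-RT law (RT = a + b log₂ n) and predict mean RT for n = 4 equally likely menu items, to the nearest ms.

480 ms

Fit slope and intercept:
  b = (990 − 650) / (log₂ 32 − log₂ 8) = 340 / (5 − 3) = 170 ms/bit
  a = 650 − 170 × 3 = 140 ms
Then RT(4) = 140 + 170 × log₂ 4 = 140 + 170 × 2 ≈ 480.000 ms.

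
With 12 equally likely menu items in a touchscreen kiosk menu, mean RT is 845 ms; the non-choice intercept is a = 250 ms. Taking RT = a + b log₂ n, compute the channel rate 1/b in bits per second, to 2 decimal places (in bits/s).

6.03 bits/s

Choice component = 845 − 250 = 595 ms over log₂(12) = 3.5850 bits.
b = 595 / 3.5850 = 165.971 ms/bit, so 1/b = 6.025 bits/s.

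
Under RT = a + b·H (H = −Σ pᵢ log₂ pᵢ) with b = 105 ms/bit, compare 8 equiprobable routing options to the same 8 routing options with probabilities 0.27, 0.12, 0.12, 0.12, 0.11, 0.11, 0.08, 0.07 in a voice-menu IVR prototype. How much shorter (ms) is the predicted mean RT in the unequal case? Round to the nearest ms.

13 ms

Equiprobable entropy H₀ = log₂ 8 = 3.0000 bits.
Skewed entropy H = −Σ pᵢ log₂ pᵢ = 2.8719 bits.
ΔRT = b·(H₀ − H) = 105 × 0.1281 = 13.45 ms.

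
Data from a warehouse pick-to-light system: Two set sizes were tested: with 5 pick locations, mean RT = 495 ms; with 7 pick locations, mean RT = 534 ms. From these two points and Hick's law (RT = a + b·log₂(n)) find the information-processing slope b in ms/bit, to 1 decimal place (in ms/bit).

80.3 ms/bit

Slope: b = (534 − 495) / (log₂ 7 − log₂ 5) = 39/0.4854 = 80.342 ms/bit.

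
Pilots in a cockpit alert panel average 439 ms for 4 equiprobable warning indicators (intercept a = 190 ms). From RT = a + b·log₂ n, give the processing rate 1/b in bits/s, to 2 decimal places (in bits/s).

Choice component = 439 − 190 = 249 ms over log₂(4) = 2 bits.
b = 249 / 2 = 124.500 ms/bit, so 1/b = 8.032 bits/s.

8.03 bits/s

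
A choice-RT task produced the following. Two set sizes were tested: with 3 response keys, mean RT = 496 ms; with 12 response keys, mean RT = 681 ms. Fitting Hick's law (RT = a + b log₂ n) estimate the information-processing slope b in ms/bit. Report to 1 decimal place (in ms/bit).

92.5 ms/bit

b = (RT₂ − RT₁)/(log₂ n₂ − log₂ n₁) = (681 − 496)/(3.5850 − 1.5850) = 92.500 ms/bit.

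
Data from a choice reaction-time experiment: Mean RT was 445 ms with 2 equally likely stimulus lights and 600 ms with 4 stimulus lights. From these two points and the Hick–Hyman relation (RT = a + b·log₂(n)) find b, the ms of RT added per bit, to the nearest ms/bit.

155 ms/bit

The slope on a log₂ axis is (600 − 445) / (2 − 1) = 155 ms/bit.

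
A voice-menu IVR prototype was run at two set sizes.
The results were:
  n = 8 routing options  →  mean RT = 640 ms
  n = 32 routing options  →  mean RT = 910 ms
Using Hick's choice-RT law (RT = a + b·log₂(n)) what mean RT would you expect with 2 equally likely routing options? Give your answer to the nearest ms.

370 ms

Fit slope and intercept:
  b = (910 − 640) / (log₂ 32 − log₂ 8) = 270 / (5 − 3) = 135 ms/bit
  a = 640 − 135 × 3 = 235 ms
Then RT(2) = 235 + 135 × log₂ 2 = 235 + 135 × 1 ≈ 370.000 ms.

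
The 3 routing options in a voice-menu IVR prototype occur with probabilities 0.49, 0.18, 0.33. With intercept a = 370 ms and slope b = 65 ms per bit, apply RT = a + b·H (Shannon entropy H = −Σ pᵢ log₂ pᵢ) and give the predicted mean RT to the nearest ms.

466 ms

Entropy contributions −pᵢ log₂ pᵢ: 0.5043, 0.4453, 0.5278; sum H = 1.4774 bits.
RT = a + bH = 370 + 65·1.4774 = 466.03 ms.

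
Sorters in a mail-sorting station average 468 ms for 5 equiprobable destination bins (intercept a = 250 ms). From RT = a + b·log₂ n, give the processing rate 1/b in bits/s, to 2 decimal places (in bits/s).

10.65 bits/s

Choice component = 468 − 250 = 218 ms over log₂(5) = 2.3219 bits.
b = 218 / 2.3219 = 93.887 ms/bit, so 1/b = 10.651 bits/s.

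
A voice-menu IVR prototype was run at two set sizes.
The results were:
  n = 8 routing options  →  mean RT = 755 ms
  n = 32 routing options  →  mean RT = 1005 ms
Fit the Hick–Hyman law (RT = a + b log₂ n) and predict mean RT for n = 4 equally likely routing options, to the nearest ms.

630 ms

Solve the two-equation system in a and b:
  b = (1005 − 755) / (log₂ 32 − log₂ 8) = 250 / (5 − 3) = 125 ms/bit
  a = 755 − 125 × 3 = 380 ms
Then RT(4) = 380 + 125 × log₂ 4 = 380 + 125 × 2 ≈ 630.000 ms.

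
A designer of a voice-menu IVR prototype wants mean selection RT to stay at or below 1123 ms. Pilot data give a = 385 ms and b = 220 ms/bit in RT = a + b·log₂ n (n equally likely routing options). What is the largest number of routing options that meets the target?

220·log₂ n ≤ 1123 − 385 = 738, giving log₂ n ≤ 3.3545 and n ≤ 10.229. The largest whole number is 10.

10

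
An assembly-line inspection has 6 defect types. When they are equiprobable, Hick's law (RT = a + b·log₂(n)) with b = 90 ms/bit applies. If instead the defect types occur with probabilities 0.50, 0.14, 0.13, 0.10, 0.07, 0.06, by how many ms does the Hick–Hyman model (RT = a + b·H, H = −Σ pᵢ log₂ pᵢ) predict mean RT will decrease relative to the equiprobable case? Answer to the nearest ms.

Equiprobable entropy H₀ = log₂ 6 = 2.5850 bits.
Skewed entropy H = −Σ pᵢ log₂ pᵢ = 2.1240 bits.
ΔRT = b·(H₀ − H) = 90 × 0.4609 = 41.48 ms.

41 ms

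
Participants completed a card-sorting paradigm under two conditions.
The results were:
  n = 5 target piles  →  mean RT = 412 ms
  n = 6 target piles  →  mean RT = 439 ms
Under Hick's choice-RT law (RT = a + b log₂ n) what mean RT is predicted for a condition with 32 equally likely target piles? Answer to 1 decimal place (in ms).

686.9 ms

Fit slope and intercept:
  b = (439 − 412) / (log₂ 6 − log₂ 5) = 27 / (2.5850 − 2.3219) = 102.648 ms/bit
  a = 412 − 102.648 × 2.3219 = 173.658 ms
Then RT(32) = 173.658 + 102.648 × log₂ 32 = 173.658 + 102.648 × 5 ≈ 686.899 ms.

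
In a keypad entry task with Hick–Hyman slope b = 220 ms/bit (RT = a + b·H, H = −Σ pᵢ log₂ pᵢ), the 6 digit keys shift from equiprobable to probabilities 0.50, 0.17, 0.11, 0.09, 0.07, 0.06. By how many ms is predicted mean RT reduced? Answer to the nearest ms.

Equiprobable entropy H₀ = log₂ 6 = 2.5850 bits.
Skewed entropy H = −Σ pᵢ log₂ pᵢ = 2.1096 bits.
ΔRT = b·(H₀ − H) = 220 × 0.4753 = 104.58 ms.

105 ms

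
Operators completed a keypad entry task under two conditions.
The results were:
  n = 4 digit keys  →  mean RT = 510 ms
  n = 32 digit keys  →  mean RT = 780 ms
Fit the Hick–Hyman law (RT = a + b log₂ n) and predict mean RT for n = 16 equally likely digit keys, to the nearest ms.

690 ms

With log₂ n on the abscissa the relation is linear; from the two conditions:
  b = (780 − 510) / (log₂ 32 − log₂ 4) = 270 / (5 − 2) = 90 ms/bit
  a = 510 − 90 × 2 = 330 ms
Then RT(16) = 330 + 90 × log₂ 16 = 330 + 90 × 4 ≈ 690.000 ms.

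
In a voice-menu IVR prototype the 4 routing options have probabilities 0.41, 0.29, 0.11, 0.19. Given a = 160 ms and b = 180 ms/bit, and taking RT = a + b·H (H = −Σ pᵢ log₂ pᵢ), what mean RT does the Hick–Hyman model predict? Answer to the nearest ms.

493 ms

Entropy contributions −pᵢ log₂ pᵢ: 0.5274, 0.5179, 0.3503, 0.4552; sum H = 1.8508 bits.
RT = a + bH = 160 + 180·1.8508 = 493.14 ms.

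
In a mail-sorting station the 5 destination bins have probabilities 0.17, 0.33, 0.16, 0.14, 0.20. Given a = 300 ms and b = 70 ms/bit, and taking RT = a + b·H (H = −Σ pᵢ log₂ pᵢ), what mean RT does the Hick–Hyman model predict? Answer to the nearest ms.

H = 0.17·log₂(1/0.17) + 0.33·log₂(1/0.33) + 0.16·log₂(1/0.16) + 0.14·log₂(1/0.14) + 0.20·log₂(1/0.20) = 2.2469 bits.
RT = 300 + 70 × 2.2469 = 457.28 ms.

457 ms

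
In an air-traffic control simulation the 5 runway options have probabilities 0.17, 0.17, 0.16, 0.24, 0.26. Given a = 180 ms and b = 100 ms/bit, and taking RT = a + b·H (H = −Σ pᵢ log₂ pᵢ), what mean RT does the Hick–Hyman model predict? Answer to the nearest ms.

409 ms

H = 0.17·log₂(1/0.17) + 0.17·log₂(1/0.17) + 0.16·log₂(1/0.16) + 0.24·log₂(1/0.24) + 0.26·log₂(1/0.26) = 2.2916 bits.
RT = 180 + 100 × 2.2916 = 409.16 ms.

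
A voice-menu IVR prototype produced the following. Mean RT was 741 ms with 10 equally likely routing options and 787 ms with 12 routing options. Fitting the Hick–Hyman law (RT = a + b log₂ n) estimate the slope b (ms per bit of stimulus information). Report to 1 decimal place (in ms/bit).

174.9 ms/bit

Slope: b = (787 − 741) / (log₂ 12 − log₂ 10) = 46/0.2630 = 174.882 ms/bit.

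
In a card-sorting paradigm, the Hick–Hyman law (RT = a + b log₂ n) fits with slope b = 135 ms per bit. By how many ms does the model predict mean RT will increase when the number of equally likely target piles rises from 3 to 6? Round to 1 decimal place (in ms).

135.0 ms

ΔRT = (a + b log₂ n₂) − (a + b log₂ n₁) = b·(log₂ n₂ − log₂ n₁).
log₂(6) − log₂(3) = log₂(6/3) = log₂(2) = 1.
ΔRT = 135 × 1.0000 = 135.000 ms.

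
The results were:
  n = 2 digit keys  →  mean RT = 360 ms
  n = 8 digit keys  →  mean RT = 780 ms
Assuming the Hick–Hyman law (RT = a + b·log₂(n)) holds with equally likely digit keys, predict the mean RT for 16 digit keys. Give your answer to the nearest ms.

990 ms

Solve the two-equation system in a and b:
  b = (780 − 360) / (log₂ 8 − log₂ 2) = 420 / (3 − 1) = 210 ms/bit
  a = 360 − 210 × 1 = 150 ms
Then RT(16) = 150 + 210 × log₂ 16 = 150 + 210 × 4 ≈ 990.000 ms.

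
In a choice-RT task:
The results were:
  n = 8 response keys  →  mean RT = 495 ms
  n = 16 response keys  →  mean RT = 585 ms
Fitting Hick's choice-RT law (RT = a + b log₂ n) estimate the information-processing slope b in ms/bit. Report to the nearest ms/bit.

The slope on a log₂ axis is (585 − 495) / (4 − 3) = 90 ms/bit.

90 ms/bit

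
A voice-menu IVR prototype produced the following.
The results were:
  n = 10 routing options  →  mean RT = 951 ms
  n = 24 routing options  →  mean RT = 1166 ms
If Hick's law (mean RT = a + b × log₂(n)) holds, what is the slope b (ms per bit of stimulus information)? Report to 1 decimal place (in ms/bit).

170.2 ms/bit

b = (RT₂ − RT₁)/(log₂ n₂ − log₂ n₁) = (1166 − 951)/(4.5850 − 3.3219) = 170.225 ms/bit.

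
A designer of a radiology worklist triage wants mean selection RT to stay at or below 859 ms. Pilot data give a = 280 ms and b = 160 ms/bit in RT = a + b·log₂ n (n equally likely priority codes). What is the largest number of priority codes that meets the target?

12

160·log₂ n ≤ 859 − 280 = 579, giving log₂ n ≤ 3.6187 and n ≤ 12.284. The largest whole number is 12.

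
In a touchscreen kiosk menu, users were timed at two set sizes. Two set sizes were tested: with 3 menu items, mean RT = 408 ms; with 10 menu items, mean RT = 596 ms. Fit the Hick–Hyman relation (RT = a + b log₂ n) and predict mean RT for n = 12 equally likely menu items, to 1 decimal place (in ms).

624.5 ms

Solve the two-equation system in a and b:
  b = (596 − 408) / (log₂ 10 − log₂ 3) = 188 / (3.3219 − 1.5850) = 108.235 ms/bit
  a = 408 − 108.235 × 1.5850 = 236.452 ms
Then RT(12) = 236.452 + 108.235 × log₂ 12 = 236.452 + 108.235 × 3.5850 ≈ 624.469 ms.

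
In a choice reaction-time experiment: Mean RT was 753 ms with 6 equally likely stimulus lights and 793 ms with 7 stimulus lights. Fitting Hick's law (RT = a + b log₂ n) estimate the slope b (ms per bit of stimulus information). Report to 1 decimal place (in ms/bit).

The slope on a log₂ axis is (793 − 753) / (2.8074 − 2.5850) = 179.862 ms/bit.

179.9 ms/bit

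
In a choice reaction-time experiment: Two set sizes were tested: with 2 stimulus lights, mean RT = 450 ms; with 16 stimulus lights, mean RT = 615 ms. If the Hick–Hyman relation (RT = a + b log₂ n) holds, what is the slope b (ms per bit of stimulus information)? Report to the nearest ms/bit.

b = (RT₂ − RT₁)/(log₂ n₂ − log₂ n₁) = (615 − 450)/(4 − 1) = 55 ms/bit.

55 ms/bit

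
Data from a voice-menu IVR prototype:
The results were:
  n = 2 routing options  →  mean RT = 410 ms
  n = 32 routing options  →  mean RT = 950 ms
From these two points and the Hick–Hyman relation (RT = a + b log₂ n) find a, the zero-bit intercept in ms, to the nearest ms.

Slope: b = (950 − 410) / (log₂ 32 − log₂ 2) = 540/4.0000 = 135 ms/bit.
a = RT₁ − b·log₂ n₁ = 410 − 135 × 1 = 275.000 ms.

275 ms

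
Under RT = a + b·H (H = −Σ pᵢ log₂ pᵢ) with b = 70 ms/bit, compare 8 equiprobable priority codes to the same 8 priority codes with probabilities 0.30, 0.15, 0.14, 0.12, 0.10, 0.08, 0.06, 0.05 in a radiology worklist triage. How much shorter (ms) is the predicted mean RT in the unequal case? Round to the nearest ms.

15 ms

The RT saving is b·ΔH. Equiprobable H₀ = log₂(8) = 3.0000 bits; with the given probabilities H = 2.7791 bits.
b·(H₀ − H) = 70 × (3.0000 − 2.7791) = 15.46 ms.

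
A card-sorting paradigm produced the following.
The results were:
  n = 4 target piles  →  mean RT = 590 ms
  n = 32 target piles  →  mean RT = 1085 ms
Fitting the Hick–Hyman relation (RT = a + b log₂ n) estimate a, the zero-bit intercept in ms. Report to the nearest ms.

260 ms

The slope on a log₂ axis is (1085 − 590) / (5 − 2) = 165 ms/bit.
Intercept: a = 590 − 165·log₂(4) = 260.000 ms.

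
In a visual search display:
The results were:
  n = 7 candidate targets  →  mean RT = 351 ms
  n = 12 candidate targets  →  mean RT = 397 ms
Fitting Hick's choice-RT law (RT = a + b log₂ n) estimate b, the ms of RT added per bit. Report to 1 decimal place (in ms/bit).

59.2 ms/bit

Slope: b = (397 − 351) / (log₂ 12 − log₂ 7) = 46/0.7776 = 59.156 ms/bit.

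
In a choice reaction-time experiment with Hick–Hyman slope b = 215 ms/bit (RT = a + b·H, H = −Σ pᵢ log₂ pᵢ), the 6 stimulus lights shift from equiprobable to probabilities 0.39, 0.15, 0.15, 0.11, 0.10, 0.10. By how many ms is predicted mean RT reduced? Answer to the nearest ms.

47 ms

Equiprobable entropy H₀ = log₂ 6 = 2.5850 bits.
Skewed entropy H = −Σ pᵢ log₂ pᵢ = 2.3656 bits.
ΔRT = b·(H₀ − H) = 215 × 0.2194 = 47.17 ms.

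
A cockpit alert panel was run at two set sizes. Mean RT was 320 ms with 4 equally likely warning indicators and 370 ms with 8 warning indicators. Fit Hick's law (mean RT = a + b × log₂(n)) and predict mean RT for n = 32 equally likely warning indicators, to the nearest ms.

470 ms

Solve the two-equation system in a and b:
  b = (370 − 320) / (log₂ 8 − log₂ 4) = 50 / (3 − 2) = 50 ms/bit
  a = 320 − 50 × 2 = 220 ms
Then RT(32) = 220 + 50 × log₂ 32 = 220 + 50 × 5 ≈ 470.000 ms.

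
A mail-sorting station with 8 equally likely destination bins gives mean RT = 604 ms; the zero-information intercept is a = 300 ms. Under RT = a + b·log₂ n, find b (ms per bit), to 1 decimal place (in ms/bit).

b = (604 − 300) / log₂(8) = 304 / 3 = 101.333 ms/bit.

101.3 ms/bit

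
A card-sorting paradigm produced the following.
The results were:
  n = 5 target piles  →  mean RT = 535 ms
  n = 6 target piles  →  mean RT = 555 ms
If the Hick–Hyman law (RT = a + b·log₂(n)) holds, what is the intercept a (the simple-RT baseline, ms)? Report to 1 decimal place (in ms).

358.5 ms

The slope on a log₂ axis is (555 − 535) / (2.5850 − 2.3219) = 76.036 ms/bit.
a = RT₁ − b·log₂ n₁ = 535 − 76.036 × 2.3219 = 358.451 ms.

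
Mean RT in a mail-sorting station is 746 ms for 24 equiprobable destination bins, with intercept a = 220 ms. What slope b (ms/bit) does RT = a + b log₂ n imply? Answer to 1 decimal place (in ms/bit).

24 alternatives carry log₂ 24 = 4.5850 bits; the choice cost is 746 − 220 = 526 ms, so b = 526/4.5850 = 114.723 ms/bit.

114.7 ms/bit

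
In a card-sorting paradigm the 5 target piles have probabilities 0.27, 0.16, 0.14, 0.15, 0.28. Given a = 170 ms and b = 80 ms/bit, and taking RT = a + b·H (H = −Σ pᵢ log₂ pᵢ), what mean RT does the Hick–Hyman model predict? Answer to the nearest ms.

H = 0.27·log₂(1/0.27) + 0.16·log₂(1/0.16) + 0.14·log₂(1/0.14) + 0.15·log₂(1/0.15) + 0.28·log₂(1/0.28) = 2.2549 bits.
RT = 170 + 80 × 2.2549 = 350.39 ms.

350 ms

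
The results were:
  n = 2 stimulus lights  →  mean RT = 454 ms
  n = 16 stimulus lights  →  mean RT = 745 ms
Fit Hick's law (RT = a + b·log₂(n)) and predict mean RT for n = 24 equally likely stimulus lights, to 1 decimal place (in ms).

801.7 ms

Fit slope and intercept:
  b = (745 − 454) / (log₂ 16 − log₂ 2) = 291 / (4 − 1) = 97.000 ms/bit
  a = 454 − 97.000 × 1 = 357.000 ms
Then RT(24) = 357.000 + 97.000 × log₂ 24 = 357.000 + 97.000 × 4.5850 ≈ 801.741 ms.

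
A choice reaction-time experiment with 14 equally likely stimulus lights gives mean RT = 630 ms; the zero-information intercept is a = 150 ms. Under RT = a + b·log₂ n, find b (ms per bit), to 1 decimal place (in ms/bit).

log₂(14) = 3.8074 bits.
b = (RT − a)/log₂ n = (630 − 150) / 3.8074 = 126.072 ms/bit.

126.1 ms/bit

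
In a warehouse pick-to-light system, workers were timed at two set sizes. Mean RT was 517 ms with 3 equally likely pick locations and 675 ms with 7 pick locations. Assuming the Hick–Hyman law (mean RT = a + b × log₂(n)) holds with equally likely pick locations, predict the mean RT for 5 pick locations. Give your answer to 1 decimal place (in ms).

Fit slope and intercept:
  b = (675 − 517) / (log₂ 7 − log₂ 3) = 158 / (2.8074 − 1.5850) = 129.255 ms/bit
  a = 517 − 129.255 × 1.5850 = 312.136 ms
Then RT(5) = 312.136 + 129.255 × log₂ 5 = 312.136 + 129.255 × 2.3219 ≈ 612.256 ms.

612.3 ms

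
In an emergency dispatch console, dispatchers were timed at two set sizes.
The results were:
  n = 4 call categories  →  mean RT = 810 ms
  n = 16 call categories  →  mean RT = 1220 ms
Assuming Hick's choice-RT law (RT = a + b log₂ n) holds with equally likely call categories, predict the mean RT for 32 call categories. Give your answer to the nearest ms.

Solve the two-equation system in a and b:
  b = (1220 − 810) / (log₂ 16 − log₂ 4) = 410 / (4 − 2) = 205 ms/bit
  a = 810 − 205 × 2 = 400 ms
Then RT(32) = 400 + 205 × log₂ 32 = 400 + 205 × 5 ≈ 1425.000 ms.

1425 ms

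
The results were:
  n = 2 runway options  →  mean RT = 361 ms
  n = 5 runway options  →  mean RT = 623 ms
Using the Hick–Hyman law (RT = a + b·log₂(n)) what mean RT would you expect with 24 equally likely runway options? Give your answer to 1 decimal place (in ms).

Solve the two-equation system in a and b:
  b = (623 − 361) / (log₂ 5 − log₂ 2) = 262 / (2.3219 − 1) = 198.195 ms/bit
  a = 361 − 198.195 × 1 = 162.805 ms
Then RT(24) = 162.805 + 198.195 × log₂ 24 = 162.805 + 198.195 × 4.5850 ≈ 1071.523 ms.

1071.5 ms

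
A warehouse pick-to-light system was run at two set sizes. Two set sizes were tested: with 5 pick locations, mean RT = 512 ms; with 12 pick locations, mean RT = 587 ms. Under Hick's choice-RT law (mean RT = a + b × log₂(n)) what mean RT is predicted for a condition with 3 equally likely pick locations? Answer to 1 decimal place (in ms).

With log₂ n on the abscissa the relation is linear; from the two conditions:
  b = (587 − 512) / (log₂ 12 − log₂ 5) = 75 / (3.5850 − 2.3219) = 59.381 ms/bit
  a = 512 − 59.381 × 2.3219 = 374.122 ms
Then RT(3) = 374.122 + 59.381 × log₂ 3 = 374.122 + 59.381 × 1.5850 ≈ 468.238 ms.

468.2 ms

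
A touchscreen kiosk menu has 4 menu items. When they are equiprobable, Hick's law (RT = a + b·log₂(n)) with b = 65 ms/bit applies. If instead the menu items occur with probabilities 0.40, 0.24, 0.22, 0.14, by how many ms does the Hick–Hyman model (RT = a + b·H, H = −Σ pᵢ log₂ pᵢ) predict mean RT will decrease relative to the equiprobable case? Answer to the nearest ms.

The RT saving is b·ΔH. Equiprobable H₀ = log₂(4) = 2.0000 bits; with the given probabilities H = 1.9006 bits.
b·(H₀ − H) = 65 × (2.0000 − 1.9006) = 6.46 ms.

6 ms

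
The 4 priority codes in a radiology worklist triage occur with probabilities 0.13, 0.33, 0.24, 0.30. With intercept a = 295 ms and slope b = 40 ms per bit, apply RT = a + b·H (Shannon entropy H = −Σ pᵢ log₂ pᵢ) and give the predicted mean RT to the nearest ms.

372 ms

Entropy contributions −pᵢ log₂ pᵢ: 0.3826, 0.5278, 0.4941, 0.5211; sum H = 1.9257 bits.
RT = a + bH = 295 + 40·1.9257 = 372.03 ms.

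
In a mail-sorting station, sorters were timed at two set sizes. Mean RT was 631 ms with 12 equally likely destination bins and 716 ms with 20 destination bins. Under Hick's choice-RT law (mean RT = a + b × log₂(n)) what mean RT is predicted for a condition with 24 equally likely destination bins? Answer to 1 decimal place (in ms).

746.3 ms

With log₂ n on the abscissa the relation is linear; from the two conditions:
  b = (716 − 631) / (log₂ 20 − log₂ 12) = 85 / (4.3219 − 3.5850) = 115.338 ms/bit
  a = 631 − 115.338 × 3.5850 = 217.518 ms
Then RT(24) = 217.518 + 115.338 × log₂ 24 = 217.518 + 115.338 × 4.5850 ≈ 746.338 ms.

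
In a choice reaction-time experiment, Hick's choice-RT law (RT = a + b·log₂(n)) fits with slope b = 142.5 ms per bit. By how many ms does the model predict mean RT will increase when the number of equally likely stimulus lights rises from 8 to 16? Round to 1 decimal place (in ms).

Only the slope matters, since a is common to both: ΔRT = b·log₂(n₂/n₁).
log₂(16) − log₂(8) = log₂(16/8) = log₂(2) = 1.
ΔRT = 142.5 × 1.0000 = 142.500 ms.

142.5 ms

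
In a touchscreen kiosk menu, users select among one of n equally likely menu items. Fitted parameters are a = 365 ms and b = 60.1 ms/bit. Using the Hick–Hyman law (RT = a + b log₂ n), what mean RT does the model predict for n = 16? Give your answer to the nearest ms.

605 ms

log₂(16) = 4 bits, so RT = 365 + 60.1 × 4 ≈ 605.400 ms.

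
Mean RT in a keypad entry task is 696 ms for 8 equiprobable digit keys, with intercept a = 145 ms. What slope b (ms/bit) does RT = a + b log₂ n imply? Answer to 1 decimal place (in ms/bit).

183.7 ms/bit

8 alternatives carry log₂ 8 = 3 bits; the choice cost is 696 − 145 = 551 ms, so b = 551/3 = 183.667 ms/bit.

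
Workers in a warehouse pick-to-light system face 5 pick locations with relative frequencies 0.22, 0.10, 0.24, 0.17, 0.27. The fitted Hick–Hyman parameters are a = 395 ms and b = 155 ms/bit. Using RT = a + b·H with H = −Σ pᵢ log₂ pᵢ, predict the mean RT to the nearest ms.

Entropy contributions −pᵢ log₂ pᵢ: 0.4806, 0.3322, 0.4941, 0.4346, 0.5100; sum H = 2.2515 bits.
RT = a + bH = 395 + 155·2.2515 = 743.98 ms.

744 ms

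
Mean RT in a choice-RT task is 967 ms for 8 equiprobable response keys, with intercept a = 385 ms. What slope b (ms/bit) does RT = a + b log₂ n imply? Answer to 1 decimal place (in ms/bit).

194.0 ms/bit

b = (967 − 385) / log₂(8) = 582 / 3 = 194.000 ms/bit.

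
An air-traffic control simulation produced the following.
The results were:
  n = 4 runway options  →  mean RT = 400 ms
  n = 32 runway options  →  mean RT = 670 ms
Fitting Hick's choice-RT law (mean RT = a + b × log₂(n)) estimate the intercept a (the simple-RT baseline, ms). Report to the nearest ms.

220 ms

Slope: b = (670 − 400) / (log₂ 32 − log₂ 4) = 270/3.0000 = 90 ms/bit.
Intercept: a = 400 − 90·log₂(4) = 220.000 ms.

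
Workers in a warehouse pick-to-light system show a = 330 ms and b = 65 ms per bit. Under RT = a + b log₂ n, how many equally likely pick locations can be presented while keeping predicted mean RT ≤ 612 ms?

20

65·log₂ n ≤ 612 − 330 = 282, giving log₂ n ≤ 4.3385 and n ≤ 20.231. The largest whole number is 20.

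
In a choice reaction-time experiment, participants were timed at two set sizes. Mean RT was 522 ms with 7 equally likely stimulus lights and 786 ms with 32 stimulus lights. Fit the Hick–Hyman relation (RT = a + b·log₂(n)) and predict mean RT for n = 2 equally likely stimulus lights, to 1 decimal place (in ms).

304.4 ms

RT is linear in log₂ n, so two points fix the line:
  b = (786 − 522) / (log₂ 32 − log₂ 7) = 264 / (5 − 2.8074) = 120.403 ms/bit
  a = 522 − 120.403 × 2.8074 = 183.987 ms
Then RT(2) = 183.987 + 120.403 × log₂ 2 = 183.987 + 120.403 × 1 ≈ 304.390 ms.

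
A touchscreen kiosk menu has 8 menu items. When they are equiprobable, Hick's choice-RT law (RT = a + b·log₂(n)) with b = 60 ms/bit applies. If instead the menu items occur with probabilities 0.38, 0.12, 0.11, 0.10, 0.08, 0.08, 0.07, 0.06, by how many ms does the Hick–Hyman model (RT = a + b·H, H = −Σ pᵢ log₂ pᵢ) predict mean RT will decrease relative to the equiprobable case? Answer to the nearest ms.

Equiprobable entropy H₀ = log₂ 8 = 3.0000 bits.
Skewed entropy H = −Σ pᵢ log₂ pᵢ = 2.6751 bits.
ΔRT = b·(H₀ − H) = 60 × 0.3249 = 19.49 ms.

19 ms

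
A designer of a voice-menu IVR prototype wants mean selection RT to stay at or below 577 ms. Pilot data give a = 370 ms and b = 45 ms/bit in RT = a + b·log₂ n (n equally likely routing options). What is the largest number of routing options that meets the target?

24

Set 370 + 45·log₂ n ≤ 577 → log₂ n ≤ (577 − 370)/45 = 4.6000.
So n ≤ 2^4.6000 = 24.251; the largest integer n is 24.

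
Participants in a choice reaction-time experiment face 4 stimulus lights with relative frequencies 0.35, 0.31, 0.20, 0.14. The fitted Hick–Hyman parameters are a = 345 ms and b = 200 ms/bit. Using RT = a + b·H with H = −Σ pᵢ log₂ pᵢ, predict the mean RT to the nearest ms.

H = 0.35·log₂(1/0.35) + 0.31·log₂(1/0.31) + 0.20·log₂(1/0.20) + 0.14·log₂(1/0.14) = 1.9154 bits.
RT = 345 + 200 × 1.9154 = 728.08 ms.

728 ms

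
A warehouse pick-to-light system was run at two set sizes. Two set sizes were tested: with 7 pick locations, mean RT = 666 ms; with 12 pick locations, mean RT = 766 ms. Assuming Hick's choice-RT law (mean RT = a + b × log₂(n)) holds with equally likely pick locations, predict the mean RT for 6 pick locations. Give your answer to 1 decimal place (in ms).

Fit slope and intercept:
  b = (766 − 666) / (log₂ 12 − log₂ 7) = 100 / (3.5850 − 2.8074) = 128.600 ms/bit
  a = 666 − 128.600 × 2.8074 = 304.975 ms
Then RT(6) = 304.975 + 128.600 × log₂ 6 = 304.975 + 128.600 × 2.5850 ≈ 637.400 ms.

637.4 ms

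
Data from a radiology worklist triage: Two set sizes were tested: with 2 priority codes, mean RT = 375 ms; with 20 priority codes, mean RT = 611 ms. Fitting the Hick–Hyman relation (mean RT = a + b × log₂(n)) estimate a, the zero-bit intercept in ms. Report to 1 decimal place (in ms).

304.0 ms

b = (RT₂ − RT₁)/(log₂ n₂ − log₂ n₁) = (611 − 375)/(4.3219 − 1) = 71.043 ms/bit.
a = RT₁ − b·log₂ n₁ = 375 − 71.043 × 1 = 303.957 ms.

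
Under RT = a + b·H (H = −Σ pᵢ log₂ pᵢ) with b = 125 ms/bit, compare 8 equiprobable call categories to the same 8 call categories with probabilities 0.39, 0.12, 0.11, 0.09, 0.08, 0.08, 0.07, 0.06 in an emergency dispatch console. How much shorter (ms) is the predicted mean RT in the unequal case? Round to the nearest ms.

43 ms

The RT saving is b·ΔH. Equiprobable H₀ = log₂(8) = 3.0000 bits; with the given probabilities H = 2.6549 bits.
b·(H₀ − H) = 125 × (3.0000 − 2.6549) = 43.14 ms.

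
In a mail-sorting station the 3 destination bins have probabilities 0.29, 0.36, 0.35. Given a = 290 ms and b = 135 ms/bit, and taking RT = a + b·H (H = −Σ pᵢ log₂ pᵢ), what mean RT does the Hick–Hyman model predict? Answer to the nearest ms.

Entropy contributions −pᵢ log₂ pᵢ: 0.5179, 0.5306, 0.5301; sum H = 1.5786 bits.
RT = a + bH = 290 + 135·1.5786 = 503.11 ms.

503 ms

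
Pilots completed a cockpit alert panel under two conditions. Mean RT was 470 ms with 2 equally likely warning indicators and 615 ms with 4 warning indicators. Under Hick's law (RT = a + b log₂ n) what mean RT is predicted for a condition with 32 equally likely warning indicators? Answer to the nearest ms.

Solve the two-equation system in a and b:
  b = (615 − 470) / (log₂ 4 − log₂ 2) = 145 / (2 − 1) = 145 ms/bit
  a = 470 − 145 × 1 = 325 ms
Then RT(32) = 325 + 145 × log₂ 32 = 325 + 145 × 5 ≈ 1050.000 ms.

1050 ms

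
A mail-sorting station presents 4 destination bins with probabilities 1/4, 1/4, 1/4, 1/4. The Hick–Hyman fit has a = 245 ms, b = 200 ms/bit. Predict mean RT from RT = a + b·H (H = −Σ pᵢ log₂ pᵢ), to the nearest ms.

645 ms

Each term −pᵢ log₂ pᵢ: 0.25·2 + 0.25·2 + 0.25·2 + 0.25·2; summed, H = 2.000 bits.
Mean RT = a + bH = 245 + 200·2.000 = 645.00 ms.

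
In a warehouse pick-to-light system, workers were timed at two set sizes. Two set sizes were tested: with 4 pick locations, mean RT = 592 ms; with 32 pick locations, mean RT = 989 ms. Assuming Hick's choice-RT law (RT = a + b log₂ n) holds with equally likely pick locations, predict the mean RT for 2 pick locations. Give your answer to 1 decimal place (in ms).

459.7 ms

With log₂ n on the abscissa the relation is linear; from the two conditions:
  b = (989 − 592) / (log₂ 32 − log₂ 4) = 397 / (5 − 2) = 132.333 ms/bit
  a = 592 − 132.333 × 2 = 327.333 ms
Then RT(2) = 327.333 + 132.333 × log₂ 2 = 327.333 + 132.333 × 1 ≈ 459.667 ms.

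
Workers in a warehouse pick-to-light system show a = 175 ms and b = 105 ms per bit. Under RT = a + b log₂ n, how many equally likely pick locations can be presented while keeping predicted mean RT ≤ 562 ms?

Information budget: (562 − 175)/105 = 3.6857 bits, so n ≤ 2^3.6857 = 12.868 → at most 12.

12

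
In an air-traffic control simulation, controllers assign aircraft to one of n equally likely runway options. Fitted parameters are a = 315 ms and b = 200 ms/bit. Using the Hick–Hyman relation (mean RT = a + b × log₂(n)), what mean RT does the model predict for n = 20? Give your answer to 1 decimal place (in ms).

log₂(20) = 4.3219 bits, so RT = 315 + 200 × 4.3219 ≈ 1179.386 ms.

1179.4 ms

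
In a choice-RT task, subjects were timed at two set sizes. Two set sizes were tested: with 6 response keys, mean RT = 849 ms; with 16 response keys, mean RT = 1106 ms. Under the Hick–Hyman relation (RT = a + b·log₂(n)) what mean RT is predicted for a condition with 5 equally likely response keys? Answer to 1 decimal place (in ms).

801.2 ms

With log₂ n on the abscissa the relation is linear; from the two conditions:
  b = (1106 − 849) / (log₂ 16 − log₂ 6) = 257 / (4 − 2.5850) = 181.621 ms/bit
  a = 849 − 181.621 × 2.5850 = 379.517 ms
Then RT(5) = 379.517 + 181.621 × log₂ 5 = 379.517 + 181.621 × 2.3219 ≈ 801.228 ms.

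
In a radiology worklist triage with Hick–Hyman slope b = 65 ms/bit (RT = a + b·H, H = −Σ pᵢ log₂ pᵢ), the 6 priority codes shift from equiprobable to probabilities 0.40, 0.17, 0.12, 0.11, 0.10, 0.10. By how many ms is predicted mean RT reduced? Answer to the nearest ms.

Equiprobable entropy H₀ = log₂ 6 = 2.5850 bits.
Skewed entropy H = −Σ pᵢ log₂ pᵢ = 2.3451 bits.
ΔRT = b·(H₀ − H) = 65 × 0.2399 = 15.59 ms.

16 ms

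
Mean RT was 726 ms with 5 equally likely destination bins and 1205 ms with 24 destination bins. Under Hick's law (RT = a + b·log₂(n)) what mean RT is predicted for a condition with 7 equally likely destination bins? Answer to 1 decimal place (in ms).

828.7 ms

RT is linear in log₂ n, so two points fix the line:
  b = (1205 − 726) / (log₂ 24 − log₂ 5) = 479 / (4.5850 − 2.3219) = 211.663 ms/bit
  a = 726 − 211.663 × 2.3219 = 234.534 ms
Then RT(7) = 234.534 + 211.663 × log₂ 7 = 234.534 + 211.663 × 2.8074 ≈ 828.747 ms.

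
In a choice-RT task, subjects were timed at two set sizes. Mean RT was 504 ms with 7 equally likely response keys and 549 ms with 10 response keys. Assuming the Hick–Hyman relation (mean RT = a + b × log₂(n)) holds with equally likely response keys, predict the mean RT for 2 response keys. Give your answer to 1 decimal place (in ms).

345.9 ms

Fit slope and intercept:
  b = (549 − 504) / (log₂ 10 − log₂ 7) = 45 / (3.3219 − 2.8074) = 87.451 ms/bit
  a = 504 − 87.451 × 2.8074 = 258.494 ms
Then RT(2) = 258.494 + 87.451 × log₂ 2 = 258.494 + 87.451 × 1 ≈ 345.945 ms.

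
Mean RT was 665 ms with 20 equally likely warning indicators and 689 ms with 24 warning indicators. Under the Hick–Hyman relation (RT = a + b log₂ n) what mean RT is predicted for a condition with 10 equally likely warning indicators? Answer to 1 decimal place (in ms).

Solve the two-equation system in a and b:
  b = (689 − 665) / (log₂ 24 − log₂ 20) = 24 / (4.5850 − 4.3219) = 91.243 ms/bit
  a = 665 − 91.243 × 4.3219 = 270.655 ms
Then RT(10) = 270.655 + 91.243 × log₂ 10 = 270.655 + 91.243 × 3.3219 ≈ 573.757 ms.

573.8 ms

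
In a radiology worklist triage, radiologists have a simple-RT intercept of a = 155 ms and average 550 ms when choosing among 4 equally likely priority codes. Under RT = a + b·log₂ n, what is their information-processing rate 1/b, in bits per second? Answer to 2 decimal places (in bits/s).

Choice component = 550 − 155 = 395 ms over log₂(4) = 2 bits.
b = 395 / 2 = 197.500 ms/bit, so 1/b = 5.063 bits/s.

5.06 bits/s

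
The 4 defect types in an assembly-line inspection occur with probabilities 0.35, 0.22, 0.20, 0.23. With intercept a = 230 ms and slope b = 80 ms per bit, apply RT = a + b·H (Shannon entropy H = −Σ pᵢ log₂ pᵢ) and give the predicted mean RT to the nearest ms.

H = 0.35·log₂(1/0.35) + 0.22·log₂(1/0.22) + 0.20·log₂(1/0.20) + 0.23·log₂(1/0.23) = 1.9627 bits.
RT = 230 + 80 × 1.9627 = 387.02 ms.

387 ms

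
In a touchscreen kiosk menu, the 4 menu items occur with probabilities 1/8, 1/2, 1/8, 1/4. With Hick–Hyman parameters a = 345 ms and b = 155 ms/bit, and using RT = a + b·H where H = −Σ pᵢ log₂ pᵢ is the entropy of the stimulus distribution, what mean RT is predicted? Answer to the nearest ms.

616 ms

Each term −pᵢ log₂ pᵢ: 0.125·3 + 0.5·1 + 0.125·3 + 0.25·2; summed, H = 1.750 bits.
Mean RT = a + bH = 345 + 155·1.750 = 616.25 ms.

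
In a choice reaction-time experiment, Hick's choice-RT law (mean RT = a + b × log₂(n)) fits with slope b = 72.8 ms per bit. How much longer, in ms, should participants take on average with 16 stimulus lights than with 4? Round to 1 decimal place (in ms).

ΔRT = (a + b log₂ n₂) − (a + b log₂ n₁) = b·(log₂ n₂ − log₂ n₁).
log₂(16) − log₂(4) = log₂(16/4) = log₂(4) = 2.
ΔRT = 72.8 × 2.0000 = 145.600 ms.

145.6 ms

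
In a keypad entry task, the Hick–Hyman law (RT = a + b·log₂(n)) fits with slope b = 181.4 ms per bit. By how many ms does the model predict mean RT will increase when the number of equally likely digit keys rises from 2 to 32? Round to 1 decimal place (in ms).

The intercept a cancels: ΔRT = b·(log₂ n₂ − log₂ n₁) = b·log₂(n₂/n₁).
log₂(32) − log₂(2) = log₂(32/2) = log₂(16) = 4.
ΔRT = 181.4 × 4.0000 = 725.600 ms.

725.6 ms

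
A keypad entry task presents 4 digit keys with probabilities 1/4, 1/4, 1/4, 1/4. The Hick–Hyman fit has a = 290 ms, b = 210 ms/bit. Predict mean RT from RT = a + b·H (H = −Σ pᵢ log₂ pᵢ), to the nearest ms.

710 ms

Each term −pᵢ log₂ pᵢ: 0.25·2 + 0.25·2 + 0.25·2 + 0.25·2; summed, H = 2.000 bits.
Mean RT = a + bH = 290 + 210·2.000 = 710.00 ms.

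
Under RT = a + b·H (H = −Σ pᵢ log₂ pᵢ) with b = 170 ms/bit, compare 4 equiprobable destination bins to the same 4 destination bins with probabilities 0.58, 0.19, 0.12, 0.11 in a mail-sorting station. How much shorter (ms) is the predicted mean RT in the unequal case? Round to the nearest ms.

63 ms

The RT saving is b·ΔH. Equiprobable H₀ = log₂(4) = 2.0000 bits; with the given probabilities H = 1.6284 bits.
b·(H₀ − H) = 170 × (2.0000 − 1.6284) = 63.17 ms.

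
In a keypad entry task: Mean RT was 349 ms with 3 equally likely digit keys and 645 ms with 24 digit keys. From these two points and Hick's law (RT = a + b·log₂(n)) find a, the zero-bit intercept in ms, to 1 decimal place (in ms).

192.6 ms

Slope: b = (645 − 349) / (log₂ 24 − log₂ 3) = 296/3.0000 = 98.667 ms/bit.
Intercept: a = 349 − 98.667·log₂(3) = 192.617 ms.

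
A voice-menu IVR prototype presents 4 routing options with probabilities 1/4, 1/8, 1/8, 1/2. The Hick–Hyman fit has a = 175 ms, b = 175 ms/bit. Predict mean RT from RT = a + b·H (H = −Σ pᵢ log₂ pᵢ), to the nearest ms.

Each term −pᵢ log₂ pᵢ: 0.25·2 + 0.125·3 + 0.125·3 + 0.5·1; summed, H = 1.750 bits.
Mean RT = a + bH = 175 + 175·1.750 = 481.25 ms.

481 ms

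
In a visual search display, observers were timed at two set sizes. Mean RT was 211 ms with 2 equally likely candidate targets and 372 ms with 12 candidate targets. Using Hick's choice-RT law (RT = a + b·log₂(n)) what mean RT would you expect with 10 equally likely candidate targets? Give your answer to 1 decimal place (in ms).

Fit slope and intercept:
  b = (372 − 211) / (log₂ 12 − log₂ 2) = 161 / (3.5850 − 1) = 62.283 ms/bit
  a = 211 − 62.283 × 1 = 148.717 ms
Then RT(10) = 148.717 + 62.283 × log₂ 10 = 148.717 + 62.283 × 3.3219 ≈ 355.617 ms.

355.6 ms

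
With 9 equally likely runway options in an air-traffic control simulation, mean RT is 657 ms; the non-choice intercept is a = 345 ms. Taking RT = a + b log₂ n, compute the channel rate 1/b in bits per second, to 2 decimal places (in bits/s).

b = (657 − 345)/log₂ 9 = 312/3.1699 = 98.425 ms per bit = 0.09843 s/bit; the reciprocal is 10.160 bits/s.

10.16 bits/s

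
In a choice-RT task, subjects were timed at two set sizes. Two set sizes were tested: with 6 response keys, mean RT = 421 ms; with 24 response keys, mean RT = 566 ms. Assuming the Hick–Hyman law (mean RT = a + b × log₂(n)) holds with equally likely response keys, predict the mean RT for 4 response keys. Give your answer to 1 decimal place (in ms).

378.6 ms

RT is linear in log₂ n, so two points fix the line:
  b = (566 − 421) / (log₂ 24 − log₂ 6) = 145 / (4.5850 − 2.5850) = 72.500 ms/bit
  a = 421 − 72.500 × 2.5850 = 233.590 ms
Then RT(4) = 233.590 + 72.500 × log₂ 4 = 233.590 + 72.500 × 2 ≈ 378.590 ms.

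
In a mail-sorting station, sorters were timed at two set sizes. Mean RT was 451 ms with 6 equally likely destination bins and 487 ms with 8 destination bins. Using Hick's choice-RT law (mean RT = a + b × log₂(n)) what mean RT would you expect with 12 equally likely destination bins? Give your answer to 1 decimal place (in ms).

RT is linear in log₂ n, so two points fix the line:
  b = (487 − 451) / (log₂ 8 − log₂ 6) = 36 / (3 − 2.5850) = 86.739 ms/bit
  a = 451 − 86.739 × 2.5850 = 226.783 ms
Then RT(12) = 226.783 + 86.739 × log₂ 12 = 226.783 + 86.739 × 3.5850 ≈ 537.739 ms.

537.7 ms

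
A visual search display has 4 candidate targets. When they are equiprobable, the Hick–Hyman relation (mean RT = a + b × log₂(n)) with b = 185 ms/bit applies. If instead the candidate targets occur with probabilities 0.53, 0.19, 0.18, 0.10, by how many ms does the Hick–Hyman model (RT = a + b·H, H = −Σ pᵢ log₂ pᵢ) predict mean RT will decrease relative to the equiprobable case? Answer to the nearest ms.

52 ms

The RT saving is b·ΔH. Equiprobable H₀ = log₂(4) = 2.0000 bits; with the given probabilities H = 1.7182 bits.
b·(H₀ − H) = 185 × (2.0000 − 1.7182) = 52.14 ms.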